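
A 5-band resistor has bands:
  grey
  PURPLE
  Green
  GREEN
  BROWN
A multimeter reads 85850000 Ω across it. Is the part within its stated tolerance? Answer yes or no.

no

Grey → 8 (first significant figure)
Violet → 7 (second significant figure)
Green → 5 (third significant figure)
Green → ×10^5 multiplier
Brown → ±1% tolerance
875 × 100000 = 87500000 Ω
Allowed range: 86625000 Ω to 88375000 Ω.
85850000 Ω lies outside that range.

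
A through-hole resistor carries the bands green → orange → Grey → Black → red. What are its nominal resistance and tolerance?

Green → 5 (first significant figure)
Orange → 3 (second significant figure)
Grey → 8 (third significant figure)
Black → ×1 multiplier
Red → ±2% tolerance
538 × 1 = 538 Ω

538 Ω ±2%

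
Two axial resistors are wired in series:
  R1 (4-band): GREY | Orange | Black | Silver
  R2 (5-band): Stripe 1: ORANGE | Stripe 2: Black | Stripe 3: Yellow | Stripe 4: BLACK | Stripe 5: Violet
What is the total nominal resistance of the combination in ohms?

387 Ω

R1: grey, orange → 83; black ×1 → 83 Ω.
R2: orange, black, yellow → 304; black ×1 → 304 Ω.
Series: 83 + 304 = 387 Ω.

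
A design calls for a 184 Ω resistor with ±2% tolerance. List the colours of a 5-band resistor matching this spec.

brown, grey, yellow, black, red

184 Ω = 184 × 10^0.
1 → brown
8 → grey
4 → yellow
Multiplier 10^0 → black.
±2% tolerance → red.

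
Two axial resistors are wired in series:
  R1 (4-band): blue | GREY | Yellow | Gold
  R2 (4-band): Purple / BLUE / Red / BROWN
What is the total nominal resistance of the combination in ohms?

687600 Ω

R1: blue, grey → 68; yellow ×10^4 → 680000 Ω.
R2: violet, blue → 76; red ×10^2 → 7600 Ω.
Series: 680000 + 7600 = 687600 Ω.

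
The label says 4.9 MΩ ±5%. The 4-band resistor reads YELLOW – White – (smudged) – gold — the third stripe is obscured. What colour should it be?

green

4900000 Ω = 49 × 10^5.
The third band is the multiplier, 10^5, which is green.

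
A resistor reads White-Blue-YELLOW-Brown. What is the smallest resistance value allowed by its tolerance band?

950400 Ω

White → 9 (first significant figure)
Blue → 6 (second significant figure)
Yellow → ×10^4 multiplier
Brown → ±1% tolerance
96 × 10000 = 960000 Ω
Smallest = 960000 × (1 − 1/100) = 950400 Ω.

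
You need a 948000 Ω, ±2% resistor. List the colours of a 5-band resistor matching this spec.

948000 Ω = 948 × 10^3.
9 → white
4 → yellow
8 → grey
Multiplier 10^3 → orange.
±2% tolerance → red.

white, yellow, grey, orange, red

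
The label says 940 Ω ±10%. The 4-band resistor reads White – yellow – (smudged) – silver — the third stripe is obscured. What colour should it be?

940 Ω = 94 × 10^1.
The third band is the multiplier, 10^1, which is brown.

brown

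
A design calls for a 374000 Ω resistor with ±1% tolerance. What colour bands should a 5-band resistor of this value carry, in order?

374000 Ω = 374 × 10^3.
3 → orange
7 → violet
4 → yellow
Multiplier 10^3 → orange.
±1% tolerance → brown.

orange, violet, yellow, orange, brown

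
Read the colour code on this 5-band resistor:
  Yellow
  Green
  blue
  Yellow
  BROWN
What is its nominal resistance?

Yellow → 4 (first significant figure)
Green → 5 (second significant figure)
Blue → 6 (third significant figure)
Yellow → ×10^4 multiplier
456 × 10000 = 4560000 Ω

4560000 Ω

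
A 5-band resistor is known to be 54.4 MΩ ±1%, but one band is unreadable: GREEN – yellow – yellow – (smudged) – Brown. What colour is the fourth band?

54400000 Ω = 544 × 10^5.
The fourth band is the multiplier, 10^5, which is green.

green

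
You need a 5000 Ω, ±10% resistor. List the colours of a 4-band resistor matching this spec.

green, black, red, silver

5000 Ω = 50 × 10^2.
5 → green
0 → black
Multiplier 10^2 → red.
±10% tolerance → silver.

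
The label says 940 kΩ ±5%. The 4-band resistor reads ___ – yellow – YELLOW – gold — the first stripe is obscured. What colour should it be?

white

940000 Ω = 94 × 10^4.
The first band gives digit 9 of the significand, and 9 is white.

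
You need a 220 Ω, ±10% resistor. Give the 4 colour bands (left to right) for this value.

220 Ω = 22 × 10^1.
2 → red
2 → red
Multiplier 10^1 → brown.
±10% tolerance → silver.

red, red, brown, silver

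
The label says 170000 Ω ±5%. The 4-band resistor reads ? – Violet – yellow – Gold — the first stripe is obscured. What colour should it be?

brown

170000 Ω = 17 × 10^4.
The first band gives digit 1 of the significand, and 1 is brown.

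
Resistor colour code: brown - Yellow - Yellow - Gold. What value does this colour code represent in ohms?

Brown → 1 (first significant figure)
Yellow → 4 (second significant figure)
Yellow → ×10^4 multiplier
14 × 10000 = 140000 Ω

140000 Ω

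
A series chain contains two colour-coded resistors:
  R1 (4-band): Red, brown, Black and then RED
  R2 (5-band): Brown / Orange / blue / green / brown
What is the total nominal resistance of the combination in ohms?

R1: red, brown → 21; black ×1 → 21 Ω.
R2: brown, orange, blue → 136; green ×10^5 → 13600000 Ω.
Series: 21 + 13600000 = 13600021 Ω.

13600021 Ω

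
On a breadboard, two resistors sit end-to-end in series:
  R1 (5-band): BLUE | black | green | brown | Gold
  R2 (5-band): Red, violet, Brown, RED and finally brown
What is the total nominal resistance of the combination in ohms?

R1: blue, black, green → 605; brown ×10 → 6050 Ω.
R2: red, violet, brown → 271; red ×10^2 → 27100 Ω.
Series: 6050 + 27100 = 33150 Ω.

33150 Ω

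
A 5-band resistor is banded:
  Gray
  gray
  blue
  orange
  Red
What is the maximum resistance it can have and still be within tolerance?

Grey → 8 (first significant figure)
Grey → 8 (second significant figure)
Blue → 6 (third significant figure)
Orange → ×10^3 multiplier
Red → ±2% tolerance
886 × 1000 = 886000 Ω
Maximum = 886000 × (1 + 2/100) = 903720 Ω.

903720 Ω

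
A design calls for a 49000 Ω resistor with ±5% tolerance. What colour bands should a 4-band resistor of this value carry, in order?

49000 Ω = 49 × 10^3.
4 → yellow
9 → white
Multiplier 10^3 → orange.
±5% tolerance → gold.

yellow, white, orange, gold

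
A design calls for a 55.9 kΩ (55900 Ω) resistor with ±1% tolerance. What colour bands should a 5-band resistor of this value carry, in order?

green, green, white, red, brown

55900 Ω = 559 × 10^2.
5 → green
5 → green
9 → white
Multiplier 10^2 → red.
±1% tolerance → brown.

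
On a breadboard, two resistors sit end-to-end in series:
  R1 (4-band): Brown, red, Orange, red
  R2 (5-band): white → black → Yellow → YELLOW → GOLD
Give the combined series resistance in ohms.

9052000 Ω

R1: brown, red → 12; orange ×10^3 → 12000 Ω.
R2: white, black, yellow → 904; yellow ×10^4 → 9040000 Ω.
Series: 12000 + 9040000 = 9052000 Ω.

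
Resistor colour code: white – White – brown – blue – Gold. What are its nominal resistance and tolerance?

White → 9 (first significant figure)
White → 9 (second significant figure)
Brown → 1 (third significant figure)
Blue → ×10^6 multiplier
Gold → ±5% tolerance
991 × 1000000 = 991000000 Ω

991000000 Ω ±5%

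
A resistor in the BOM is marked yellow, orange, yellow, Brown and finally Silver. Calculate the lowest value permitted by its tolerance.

Yellow → 4 (first significant figure)
Orange → 3 (second significant figure)
Yellow → 4 (third significant figure)
Brown → ×10 multiplier
Silver → ±10% tolerance
434 × 10 = 4340 Ω
Lowest = 4340 × (1 − 10/100) = 3906 Ω.

3906 Ω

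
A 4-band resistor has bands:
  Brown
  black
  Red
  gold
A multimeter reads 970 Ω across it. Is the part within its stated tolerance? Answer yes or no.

Brown → 1 (first significant figure)
Black → 0 (second significant figure)
Red → ×10^2 multiplier
Gold → ±5% tolerance
10 × 100 = 1000 Ω
Allowed range: 950 Ω to 1050 Ω.
970 Ω lies inside that range.

yes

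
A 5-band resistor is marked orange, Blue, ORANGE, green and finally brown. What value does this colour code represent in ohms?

36300000 Ω

Orange → 3 (first significant figure)
Blue → 6 (second significant figure)
Orange → 3 (third significant figure)
Green → ×10^5 multiplier
363 × 100000 = 36300000 Ω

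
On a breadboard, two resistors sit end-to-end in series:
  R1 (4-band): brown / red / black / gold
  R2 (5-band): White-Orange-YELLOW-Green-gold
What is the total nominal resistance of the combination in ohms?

R1: brown, red → 12; black ×1 → 12 Ω.
R2: white, orange, yellow → 934; green ×10^5 → 93400000 Ω.
Series: 12 + 93400000 = 93400012 Ω.

93400012 Ω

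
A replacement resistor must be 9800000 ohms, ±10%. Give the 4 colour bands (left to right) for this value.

white, grey, green, silver

9800000 Ω = 98 × 10^5.
9 → white
8 → grey
Multiplier 10^5 → green.
±10% tolerance → silver.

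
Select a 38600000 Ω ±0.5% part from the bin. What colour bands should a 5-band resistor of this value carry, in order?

38600000 Ω = 386 × 10^5.
3 → orange
8 → grey
6 → blue
Multiplier 10^5 → green.
±0.5% tolerance → green.

orange, grey, blue, green, green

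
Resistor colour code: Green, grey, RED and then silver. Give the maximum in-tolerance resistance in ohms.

Green → 5 (first significant figure)
Grey → 8 (second significant figure)
Red → ×10^2 multiplier
Silver → ±10% tolerance
58 × 100 = 5800 Ω
Maximum = 5800 × (1 + 10/100) = 6380 Ω.

6380 Ω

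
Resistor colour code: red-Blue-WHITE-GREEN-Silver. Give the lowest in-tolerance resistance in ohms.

Red → 2 (first significant figure)
Blue → 6 (second significant figure)
White → 9 (third significant figure)
Green → ×10^5 multiplier
Silver → ±10% tolerance
269 × 100000 = 26900000 Ω
Lowest = 26900000 × (1 − 10/100) = 24210000 Ω.

24210000 Ω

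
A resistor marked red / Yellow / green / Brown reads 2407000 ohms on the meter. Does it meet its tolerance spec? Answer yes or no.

Red → 2 (first significant figure)
Yellow → 4 (second significant figure)
Green → ×10^5 multiplier
Brown → ±1% tolerance
24 × 100000 = 2400000 Ω
Allowed range: 2376000 Ω to 2424000 Ω.
2407000 ohms lies inside that range.

yes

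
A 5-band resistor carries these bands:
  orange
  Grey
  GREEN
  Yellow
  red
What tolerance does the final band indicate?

The last band, red, is the tolerance band.
Red corresponds to ±2%.

±2%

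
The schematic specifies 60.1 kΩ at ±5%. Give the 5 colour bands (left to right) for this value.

blue, black, brown, red, gold

60100 Ω = 601 × 10^2.
6 → blue
0 → black
1 → brown
Multiplier 10^2 → red.
±5% tolerance → gold.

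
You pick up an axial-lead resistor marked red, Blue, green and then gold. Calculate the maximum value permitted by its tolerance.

Red → 2 (first significant figure)
Blue → 6 (second significant figure)
Green → ×10^5 multiplier
Gold → ±5% tolerance
26 × 100000 = 2600000 Ω
Maximum = 2600000 × (1 + 5/100) = 2730000 Ω.

2730000 Ω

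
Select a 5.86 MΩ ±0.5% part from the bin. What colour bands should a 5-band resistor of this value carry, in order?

green, grey, blue, yellow, green

5860000 Ω = 586 × 10^4.
5 → green
8 → grey
6 → blue
Multiplier 10^4 → yellow.
±0.5% tolerance → green.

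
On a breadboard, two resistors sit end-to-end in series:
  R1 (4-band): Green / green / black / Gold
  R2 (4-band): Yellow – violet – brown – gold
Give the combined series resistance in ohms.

R1: green, green → 55; black ×1 → 55 Ω.
R2: yellow, violet → 47; brown ×10 → 470 Ω.
Series: 55 + 470 = 525 Ω.

525 Ω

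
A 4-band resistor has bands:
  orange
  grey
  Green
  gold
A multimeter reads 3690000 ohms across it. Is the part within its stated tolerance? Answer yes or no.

yes

Orange → 3 (first significant figure)
Grey → 8 (second significant figure)
Green → ×10^5 multiplier
Gold → ±5% tolerance
38 × 100000 = 3800000 Ω
Allowed range: 3610000 Ω to 3990000 Ω.
3690000 ohms lies inside that range.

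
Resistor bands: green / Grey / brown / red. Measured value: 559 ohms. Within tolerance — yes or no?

Green → 5 (first significant figure)
Grey → 8 (second significant figure)
Brown → ×10 multiplier
Red → ±2% tolerance
58 × 10 = 580 Ω
Allowed range: 568.4 Ω to 591.6 Ω.
559 ohms lies outside that range.

no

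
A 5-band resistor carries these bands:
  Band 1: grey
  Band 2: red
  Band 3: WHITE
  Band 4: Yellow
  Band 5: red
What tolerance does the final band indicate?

The last band, red, is the tolerance band.
Red corresponds to ±2%.

±2%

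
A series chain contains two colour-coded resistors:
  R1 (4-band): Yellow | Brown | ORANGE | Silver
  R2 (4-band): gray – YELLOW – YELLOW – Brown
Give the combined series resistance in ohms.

881000 Ω

R1: yellow, brown → 41; orange ×10^3 → 41000 Ω.
R2: grey, yellow → 84; yellow ×10^4 → 840000 Ω.
Series: 41000 + 840000 = 881000 Ω.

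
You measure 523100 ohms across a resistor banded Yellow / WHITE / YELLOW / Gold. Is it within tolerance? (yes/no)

no

Yellow → 4 (first significant figure)
White → 9 (second significant figure)
Yellow → ×10^4 multiplier
Gold → ±5% tolerance
49 × 10000 = 490000 Ω
Allowed range: 465500 Ω to 514500 Ω.
523100 ohms lies outside that range.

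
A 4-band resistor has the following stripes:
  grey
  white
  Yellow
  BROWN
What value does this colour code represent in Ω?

890000 Ω

Grey → 8 (first significant figure)
White → 9 (second significant figure)
Yellow → ×10^4 multiplier
89 × 10000 = 890000 Ω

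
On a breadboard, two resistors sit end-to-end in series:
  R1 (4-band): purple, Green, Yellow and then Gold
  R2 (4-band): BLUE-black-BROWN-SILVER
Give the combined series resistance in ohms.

750600 Ω

R1: violet, green → 75; yellow ×10^4 → 750000 Ω.
R2: blue, black → 60; brown ×10 → 600 Ω.
Series: 750000 + 600 = 750600 Ω.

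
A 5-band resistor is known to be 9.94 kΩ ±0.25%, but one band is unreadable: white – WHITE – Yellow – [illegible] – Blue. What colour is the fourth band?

brown

9940 Ω = 994 × 10^1.
The fourth band is the multiplier, 10^1, which is brown.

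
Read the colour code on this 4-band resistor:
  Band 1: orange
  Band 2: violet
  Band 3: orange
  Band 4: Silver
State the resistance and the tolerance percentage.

37000 Ω ±10%

Orange → 3 (first significant figure)
Violet → 7 (second significant figure)
Orange → ×10^3 multiplier
Silver → ±10% tolerance
37 × 1000 = 37000 Ω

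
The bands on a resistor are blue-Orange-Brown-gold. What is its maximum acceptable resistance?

Blue → 6 (first significant figure)
Orange → 3 (second significant figure)
Brown → ×10 multiplier
Gold → ±5% tolerance
63 × 10 = 630 Ω
Maximum = 630 × (1 + 5/100) = 661.5 Ω.

661.5 Ω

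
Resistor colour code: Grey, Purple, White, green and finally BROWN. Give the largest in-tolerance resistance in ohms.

88779000 Ω

Grey → 8 (first significant figure)
Violet → 7 (second significant figure)
White → 9 (third significant figure)
Green → ×10^5 multiplier
Brown → ±1% tolerance
879 × 100000 = 87900000 Ω
Largest = 87900000 × (1 + 1/100) = 88779000 Ω.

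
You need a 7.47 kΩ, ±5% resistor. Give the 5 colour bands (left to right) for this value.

7470 Ω = 747 × 10^1.
7 → violet
4 → yellow
7 → violet
Multiplier 10^1 → brown.
±5% tolerance → gold.

violet, yellow, violet, brown, gold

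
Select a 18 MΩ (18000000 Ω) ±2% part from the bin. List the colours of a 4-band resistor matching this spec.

18000000 Ω = 18 × 10^6.
1 → brown
8 → grey
Multiplier 10^6 → blue.
±2% tolerance → red.

brown, grey, blue, red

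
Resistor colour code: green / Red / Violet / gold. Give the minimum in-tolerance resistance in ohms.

494000000 Ω

Green → 5 (first significant figure)
Red → 2 (second significant figure)
Violet → ×10^7 multiplier
Gold → ±5% tolerance
52 × 10000000 = 520000000 Ω
Minimum = 520000000 × (1 − 5/100) = 494000000 Ω.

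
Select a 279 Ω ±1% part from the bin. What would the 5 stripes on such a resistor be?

red, violet, white, black, brown

279 Ω = 279 × 10^0.
2 → red
7 → violet
9 → white
Multiplier 10^0 → black.
±1% tolerance → brown.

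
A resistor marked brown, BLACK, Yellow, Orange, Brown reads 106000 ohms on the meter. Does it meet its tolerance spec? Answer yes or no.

no

Brown → 1 (first significant figure)
Black → 0 (second significant figure)
Yellow → 4 (third significant figure)
Orange → ×10^3 multiplier
Brown → ±1% tolerance
104 × 1000 = 104000 Ω
Allowed range: 102960 Ω to 105040 Ω.
106000 ohms lies outside that range.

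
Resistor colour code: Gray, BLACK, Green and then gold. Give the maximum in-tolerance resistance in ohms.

8400000 Ω

Grey → 8 (first significant figure)
Black → 0 (second significant figure)
Green → ×10^5 multiplier
Gold → ±5% tolerance
80 × 100000 = 8000000 Ω
Maximum = 8000000 × (1 + 5/100) = 8400000 Ω.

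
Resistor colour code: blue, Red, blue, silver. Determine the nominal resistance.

Blue → 6 (first significant figure)
Red → 2 (second significant figure)
Blue → ×10^6 multiplier
62 × 1000000 = 62000000 Ω

62000000 Ω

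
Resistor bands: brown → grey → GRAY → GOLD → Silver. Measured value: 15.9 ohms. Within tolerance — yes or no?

no

Brown → 1 (first significant figure)
Grey → 8 (second significant figure)
Grey → 8 (third significant figure)
Gold → ×0.1 multiplier
Silver → ±10% tolerance
188 × 0.1 = 18.8 Ω
Allowed range: 16.92 Ω to 20.68 Ω.
15.9 ohms lies outside that range.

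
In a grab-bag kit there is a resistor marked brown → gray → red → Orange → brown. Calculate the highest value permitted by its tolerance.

183820 Ω

Brown → 1 (first significant figure)
Grey → 8 (second significant figure)
Red → 2 (third significant figure)
Orange → ×10^3 multiplier
Brown → ±1% tolerance
182 × 1000 = 182000 Ω
Highest = 182000 × (1 + 1/100) = 183820 Ω.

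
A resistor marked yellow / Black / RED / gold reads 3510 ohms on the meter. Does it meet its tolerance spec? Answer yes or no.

no

Yellow → 4 (first significant figure)
Black → 0 (second significant figure)
Red → ×10^2 multiplier
Gold → ±5% tolerance
40 × 100 = 4000 Ω
Allowed range: 3800 Ω to 4200 Ω.
3510 ohms lies outside that range.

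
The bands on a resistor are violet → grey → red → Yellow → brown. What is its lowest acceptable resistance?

Violet → 7 (first significant figure)
Grey → 8 (second significant figure)
Red → 2 (third significant figure)
Yellow → ×10^4 multiplier
Brown → ±1% tolerance
782 × 10000 = 7820000 Ω
Lowest = 7820000 × (1 − 1/100) = 7741800 Ω.

7741800 Ω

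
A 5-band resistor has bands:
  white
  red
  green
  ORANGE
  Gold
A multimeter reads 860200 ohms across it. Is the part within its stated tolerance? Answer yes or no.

White → 9 (first significant figure)
Red → 2 (second significant figure)
Green → 5 (third significant figure)
Orange → ×10^3 multiplier
Gold → ±5% tolerance
925 × 1000 = 925000 Ω
Allowed range: 878750 Ω to 971250 Ω.
860200 ohms lies outside that range.

no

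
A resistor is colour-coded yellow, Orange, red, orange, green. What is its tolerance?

±0.5%

The last band, green, is the tolerance band.
Green corresponds to ±0.5%.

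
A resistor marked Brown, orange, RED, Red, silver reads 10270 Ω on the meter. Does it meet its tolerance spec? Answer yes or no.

Brown → 1 (first significant figure)
Orange → 3 (second significant figure)
Red → 2 (third significant figure)
Red → ×10^2 multiplier
Silver → ±10% tolerance
132 × 100 = 13200 Ω
Allowed range: 11880 Ω to 14520 Ω.
10270 Ω lies outside that range.

no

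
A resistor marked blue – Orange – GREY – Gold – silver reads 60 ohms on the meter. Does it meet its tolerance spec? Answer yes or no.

Blue → 6 (first significant figure)
Orange → 3 (second significant figure)
Grey → 8 (third significant figure)
Gold → ×0.1 multiplier
Silver → ±10% tolerance
638 × 0.1 = 63.8 Ω
Allowed range: 57.42 Ω to 70.18 Ω.
60 ohms lies inside that range.

yes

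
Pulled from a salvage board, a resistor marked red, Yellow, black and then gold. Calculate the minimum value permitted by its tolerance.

22.8 Ω

Red → 2 (first significant figure)
Yellow → 4 (second significant figure)
Black → ×1 multiplier
Gold → ±5% tolerance
24 × 1 = 24 Ω
Minimum = 24 × (1 − 5/100) = 22.8 Ω.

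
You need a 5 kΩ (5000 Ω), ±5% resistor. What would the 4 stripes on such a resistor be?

green, black, red, gold

5000 Ω = 50 × 10^2.
5 → green
0 → black
Multiplier 10^2 → red.
±5% tolerance → gold.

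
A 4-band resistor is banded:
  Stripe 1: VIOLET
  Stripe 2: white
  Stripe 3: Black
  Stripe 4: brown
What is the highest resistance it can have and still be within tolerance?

Violet → 7 (first significant figure)
White → 9 (second significant figure)
Black → ×1 multiplier
Brown → ±1% tolerance
79 × 1 = 79 Ω
Highest = 79 × (1 + 1/100) = 79.79 Ω.

79.79 Ω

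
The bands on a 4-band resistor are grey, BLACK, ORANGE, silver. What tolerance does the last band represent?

±10%

The last band, silver, is the tolerance band.
Silver corresponds to ±10%.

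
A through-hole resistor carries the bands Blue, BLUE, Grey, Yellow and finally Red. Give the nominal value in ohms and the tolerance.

Blue → 6 (first significant figure)
Blue → 6 (second significant figure)
Grey → 8 (third significant figure)
Yellow → ×10^4 multiplier
Red → ±2% tolerance
668 × 10000 = 6680000 Ω

6680000 Ω ±2%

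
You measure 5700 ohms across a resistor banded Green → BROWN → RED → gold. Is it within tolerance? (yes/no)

no

Green → 5 (first significant figure)
Brown → 1 (second significant figure)
Red → ×10^2 multiplier
Gold → ±5% tolerance
51 × 100 = 5100 Ω
Allowed range: 4845 Ω to 5355 Ω.
5700 ohms lies outside that range.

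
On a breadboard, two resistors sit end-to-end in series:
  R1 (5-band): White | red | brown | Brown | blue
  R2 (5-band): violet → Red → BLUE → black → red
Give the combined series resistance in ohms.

R1: white, red, brown → 921; brown ×10 → 9210 Ω.
R2: violet, red, blue → 726; black ×1 → 726 Ω.
Series: 9210 + 726 = 9936 Ω.

9936 Ω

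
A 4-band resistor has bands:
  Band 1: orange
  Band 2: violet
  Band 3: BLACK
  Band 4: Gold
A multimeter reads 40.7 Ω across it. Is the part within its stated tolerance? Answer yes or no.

no

Orange → 3 (first significant figure)
Violet → 7 (second significant figure)
Black → ×1 multiplier
Gold → ±5% tolerance
37 × 1 = 37 Ω
Allowed range: 35.15 Ω to 38.85 Ω.
40.7 Ω lies outside that range.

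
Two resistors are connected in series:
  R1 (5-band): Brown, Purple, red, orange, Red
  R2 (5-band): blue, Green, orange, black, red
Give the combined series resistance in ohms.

R1: brown, violet, red → 172; orange ×10^3 → 172000 Ω.
R2: blue, green, orange → 653; black ×1 → 653 Ω.
Series: 172000 + 653 = 172653 Ω.

172653 Ω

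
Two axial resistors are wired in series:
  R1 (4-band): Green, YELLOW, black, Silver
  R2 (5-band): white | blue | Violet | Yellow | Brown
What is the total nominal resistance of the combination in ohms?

R1: green, yellow → 54; black ×1 → 54 Ω.
R2: white, blue, violet → 967; yellow ×10^4 → 9670000 Ω.
Series: 54 + 9670000 = 9670054 Ω.

9670054 Ω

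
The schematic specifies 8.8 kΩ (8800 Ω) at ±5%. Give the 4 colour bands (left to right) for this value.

grey, grey, red, gold

8800 Ω = 88 × 10^2.
8 → grey
8 → grey
Multiplier 10^2 → red.
±5% tolerance → gold.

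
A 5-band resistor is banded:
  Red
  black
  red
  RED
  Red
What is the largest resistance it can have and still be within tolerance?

Red → 2 (first significant figure)
Black → 0 (second significant figure)
Red → 2 (third significant figure)
Red → ×10^2 multiplier
Red → ±2% tolerance
202 × 100 = 20200 Ω
Largest = 20200 × (1 + 2/100) = 20604 Ω.

20604 Ω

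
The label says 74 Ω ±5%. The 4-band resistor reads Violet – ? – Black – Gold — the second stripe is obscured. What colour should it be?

yellow

74 Ω = 74 × 10^0.
The second band gives digit 4 of the significand, and 4 is yellow.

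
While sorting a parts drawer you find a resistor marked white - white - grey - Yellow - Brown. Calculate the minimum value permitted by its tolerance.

9880200 Ω

White → 9 (first significant figure)
White → 9 (second significant figure)
Grey → 8 (third significant figure)
Yellow → ×10^4 multiplier
Brown → ±1% tolerance
998 × 10000 = 9980000 Ω
Minimum = 9980000 × (1 − 1/100) = 9880200 Ω.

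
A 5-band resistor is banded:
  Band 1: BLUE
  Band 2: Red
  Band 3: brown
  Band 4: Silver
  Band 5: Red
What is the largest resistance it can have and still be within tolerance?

Blue → 6 (first significant figure)
Red → 2 (second significant figure)
Brown → 1 (third significant figure)
Silver → ×0.01 multiplier
Red → ±2% tolerance
621 × 0.01 = 6.21 Ω
Largest = 6.21 × (1 + 2/100) = 6.3342 Ω.

6.3342 Ω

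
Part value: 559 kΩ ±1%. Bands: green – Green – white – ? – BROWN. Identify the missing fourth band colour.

orange

559000 Ω = 559 × 10^3.
The fourth band is the multiplier, 10^3, which is orange.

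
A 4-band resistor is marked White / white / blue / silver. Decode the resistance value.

White → 9 (first significant figure)
White → 9 (second significant figure)
Blue → ×10^6 multiplier
99 × 1000000 = 99000000 Ω

99000000 Ω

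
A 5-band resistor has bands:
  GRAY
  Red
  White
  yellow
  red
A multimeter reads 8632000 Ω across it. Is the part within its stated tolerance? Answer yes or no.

no

Grey → 8 (first significant figure)
Red → 2 (second significant figure)
White → 9 (third significant figure)
Yellow → ×10^4 multiplier
Red → ±2% tolerance
829 × 10000 = 8290000 Ω
Allowed range: 8124200 Ω to 8455800 Ω.
8632000 Ω lies outside that range.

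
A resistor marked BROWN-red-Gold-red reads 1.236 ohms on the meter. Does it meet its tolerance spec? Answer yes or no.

no

Brown → 1 (first significant figure)
Red → 2 (second significant figure)
Gold → ×0.1 multiplier
Red → ±2% tolerance
12 × 0.1 = 1.2 Ω
Allowed range: 1.176 Ω to 1.224 Ω.
1.236 ohms lies outside that range.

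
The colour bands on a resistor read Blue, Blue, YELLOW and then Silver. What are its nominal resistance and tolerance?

660000 Ω ±10%

Blue → 6 (first significant figure)
Blue → 6 (second significant figure)
Yellow → ×10^4 multiplier
Silver → ±10% tolerance
66 × 10000 = 660000 Ω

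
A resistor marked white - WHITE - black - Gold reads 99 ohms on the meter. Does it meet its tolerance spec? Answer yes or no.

White → 9 (first significant figure)
White → 9 (second significant figure)
Black → ×1 multiplier
Gold → ±5% tolerance
99 × 1 = 99 Ω
Allowed range: 94.05 Ω to 103.95 Ω.
99 ohms lies inside that range.

yes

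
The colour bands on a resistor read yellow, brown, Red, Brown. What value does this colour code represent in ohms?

4100 Ω

Yellow → 4 (first significant figure)
Brown → 1 (second significant figure)
Red → ×10^2 multiplier
41 × 100 = 4100 Ω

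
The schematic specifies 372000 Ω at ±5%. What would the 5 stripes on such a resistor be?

372000 Ω = 372 × 10^3.
3 → orange
7 → violet
2 → red
Multiplier 10^3 → orange.
±5% tolerance → gold.

orange, violet, red, orange, gold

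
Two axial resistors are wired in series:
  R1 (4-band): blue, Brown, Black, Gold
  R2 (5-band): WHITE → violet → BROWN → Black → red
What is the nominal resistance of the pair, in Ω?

1032 Ω

R1: blue, brown → 61; black ×1 → 61 Ω.
R2: white, violet, brown → 971; black ×1 → 971 Ω.
Series: 61 + 971 = 1032 Ω.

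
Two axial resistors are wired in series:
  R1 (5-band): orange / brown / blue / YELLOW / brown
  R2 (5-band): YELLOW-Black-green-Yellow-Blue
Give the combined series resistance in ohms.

7210000 Ω

R1: orange, brown, blue → 316; yellow ×10^4 → 3160000 Ω.
R2: yellow, black, green → 405; yellow ×10^4 → 4050000 Ω.
Series: 3160000 + 4050000 = 7210000 Ω.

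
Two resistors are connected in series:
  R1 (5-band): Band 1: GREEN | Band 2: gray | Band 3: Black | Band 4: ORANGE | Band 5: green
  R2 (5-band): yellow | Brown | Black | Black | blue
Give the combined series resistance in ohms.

R1: green, grey, black → 580; orange ×10^3 → 580000 Ω.
R2: yellow, brown, black → 410; black ×1 → 410 Ω.
Series: 580000 + 410 = 580410 Ω.

580410 Ω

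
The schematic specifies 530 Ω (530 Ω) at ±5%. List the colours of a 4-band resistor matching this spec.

530 Ω = 53 × 10^1.
5 → green
3 → orange
Multiplier 10^1 → brown.
±5% tolerance → gold.

green, orange, brown, gold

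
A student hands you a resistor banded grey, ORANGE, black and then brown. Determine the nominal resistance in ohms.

Grey → 8 (first significant figure)
Orange → 3 (second significant figure)
Black → ×1 multiplier
83 × 1 = 83 Ω

83 Ω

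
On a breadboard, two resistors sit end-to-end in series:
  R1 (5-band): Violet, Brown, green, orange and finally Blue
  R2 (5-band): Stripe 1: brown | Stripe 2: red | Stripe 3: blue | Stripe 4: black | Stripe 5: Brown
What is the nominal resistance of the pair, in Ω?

R1: violet, brown, green → 715; orange ×10^3 → 715000 Ω.
R2: brown, red, blue → 126; black ×1 → 126 Ω.
Series: 715000 + 126 = 715126 Ω.

715126 Ω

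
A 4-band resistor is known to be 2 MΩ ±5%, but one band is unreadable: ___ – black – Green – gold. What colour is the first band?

2000000 Ω = 20 × 10^5.
The first band gives digit 2 of the significand, and 2 is red.

red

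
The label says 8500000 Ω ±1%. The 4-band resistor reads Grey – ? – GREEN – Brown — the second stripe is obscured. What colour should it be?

8500000 Ω = 85 × 10^5.
The second band gives digit 5 of the significand, and 5 is green.

green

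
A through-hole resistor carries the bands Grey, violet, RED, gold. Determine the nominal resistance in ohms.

Grey → 8 (first significant figure)
Violet → 7 (second significant figure)
Red → ×10^2 multiplier
87 × 100 = 8700 Ω

8700 Ω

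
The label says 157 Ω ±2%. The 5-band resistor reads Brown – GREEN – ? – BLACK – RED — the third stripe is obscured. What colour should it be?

157 Ω = 157 × 10^0.
The third band gives digit 7 of the significand, and 7 is violet.

violet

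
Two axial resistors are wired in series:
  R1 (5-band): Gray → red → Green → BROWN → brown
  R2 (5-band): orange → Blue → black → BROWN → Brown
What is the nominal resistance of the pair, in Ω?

11850 Ω

R1: grey, red, green → 825; brown ×10 → 8250 Ω.
R2: orange, blue, black → 360; brown ×10 → 3600 Ω.
Series: 8250 + 3600 = 11850 Ω.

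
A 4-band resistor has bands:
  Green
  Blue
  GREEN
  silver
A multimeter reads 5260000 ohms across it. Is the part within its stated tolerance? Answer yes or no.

yes

Green → 5 (first significant figure)
Blue → 6 (second significant figure)
Green → ×10^5 multiplier
Silver → ±10% tolerance
56 × 100000 = 5600000 Ω
Allowed range: 5040000 Ω to 6160000 Ω.
5260000 ohms lies inside that range.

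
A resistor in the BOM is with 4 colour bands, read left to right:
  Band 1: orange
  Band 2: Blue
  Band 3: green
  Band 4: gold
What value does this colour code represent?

3600000 Ω

Orange → 3 (first significant figure)
Blue → 6 (second significant figure)
Green → ×10^5 multiplier
36 × 100000 = 3600000 Ω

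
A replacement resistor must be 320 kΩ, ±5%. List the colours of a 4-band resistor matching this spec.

orange, red, yellow, gold

320000 Ω = 32 × 10^4.
3 → orange
2 → red
Multiplier 10^4 → yellow.
±5% tolerance → gold.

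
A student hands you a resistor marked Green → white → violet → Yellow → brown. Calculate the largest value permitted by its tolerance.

Green → 5 (first significant figure)
White → 9 (second significant figure)
Violet → 7 (third significant figure)
Yellow → ×10^4 multiplier
Brown → ±1% tolerance
597 × 10000 = 5970000 Ω
Largest = 5970000 × (1 + 1/100) = 6029700 Ω.

6029700 Ω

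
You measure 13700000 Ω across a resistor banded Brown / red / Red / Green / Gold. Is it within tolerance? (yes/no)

Brown → 1 (first significant figure)
Red → 2 (second significant figure)
Red → 2 (third significant figure)
Green → ×10^5 multiplier
Gold → ±5% tolerance
122 × 100000 = 12200000 Ω
Allowed range: 11590000 Ω to 12810000 Ω.
13700000 Ω lies outside that range.

no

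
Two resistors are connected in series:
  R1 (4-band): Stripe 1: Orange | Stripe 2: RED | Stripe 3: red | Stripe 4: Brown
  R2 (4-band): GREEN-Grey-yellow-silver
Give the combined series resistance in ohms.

583200 Ω

R1: orange, red → 32; red ×10^2 → 3200 Ω.
R2: green, grey → 58; yellow ×10^4 → 580000 Ω.
Series: 3200 + 580000 = 583200 Ω.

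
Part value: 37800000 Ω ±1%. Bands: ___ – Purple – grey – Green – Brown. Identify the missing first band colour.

37800000 Ω = 378 × 10^5.
The first band gives digit 3 of the significand, and 3 is orange.

orange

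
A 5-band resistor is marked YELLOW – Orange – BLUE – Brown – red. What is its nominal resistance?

4360 Ω

Yellow → 4 (first significant figure)
Orange → 3 (second significant figure)
Blue → 6 (third significant figure)
Brown → ×10 multiplier
436 × 10 = 4360 Ω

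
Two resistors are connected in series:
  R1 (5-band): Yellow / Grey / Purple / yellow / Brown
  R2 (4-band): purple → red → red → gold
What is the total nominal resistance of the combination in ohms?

R1: yellow, grey, violet → 487; yellow ×10^4 → 4870000 Ω.
R2: violet, red → 72; red ×10^2 → 7200 Ω.
Series: 4870000 + 7200 = 4877200 Ω.

4877200 Ω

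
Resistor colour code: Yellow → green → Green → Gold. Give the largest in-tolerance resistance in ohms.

4725000 Ω

Yellow → 4 (first significant figure)
Green → 5 (second significant figure)
Green → ×10^5 multiplier
Gold → ±5% tolerance
45 × 100000 = 4500000 Ω
Largest = 4500000 × (1 + 5/100) = 4725000 Ω.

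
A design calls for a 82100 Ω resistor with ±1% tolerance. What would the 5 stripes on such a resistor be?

82100 Ω = 821 × 10^2.
8 → grey
2 → red
1 → brown
Multiplier 10^2 → red.
±1% tolerance → brown.

grey, red, brown, red, brown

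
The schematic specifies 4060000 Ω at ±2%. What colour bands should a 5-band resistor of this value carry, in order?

4060000 Ω = 406 × 10^4.
4 → yellow
0 → black
6 → blue
Multiplier 10^4 → yellow.
±2% tolerance → red.

yellow, black, blue, yellow, red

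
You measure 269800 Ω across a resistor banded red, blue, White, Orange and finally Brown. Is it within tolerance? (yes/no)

yes

Red → 2 (first significant figure)
Blue → 6 (second significant figure)
White → 9 (third significant figure)
Orange → ×10^3 multiplier
Brown → ±1% tolerance
269 × 1000 = 269000 Ω
Allowed range: 266310 Ω to 271690 Ω.
269800 Ω lies inside that range.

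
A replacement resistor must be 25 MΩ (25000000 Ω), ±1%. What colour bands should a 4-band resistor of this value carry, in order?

red, green, blue, brown

25000000 Ω = 25 × 10^6.
2 → red
5 → green
Multiplier 10^6 → blue.
±1% tolerance → brown.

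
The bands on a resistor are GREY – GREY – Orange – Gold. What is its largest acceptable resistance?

Grey → 8 (first significant figure)
Grey → 8 (second significant figure)
Orange → ×10^3 multiplier
Gold → ±5% tolerance
88 × 1000 = 88000 Ω
Largest = 88000 × (1 + 5/100) = 92400 Ω.

92400 Ω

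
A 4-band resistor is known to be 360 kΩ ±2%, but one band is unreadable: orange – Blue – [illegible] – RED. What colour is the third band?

yellow

360000 Ω = 36 × 10^4.
The third band is the multiplier, 10^4, which is yellow.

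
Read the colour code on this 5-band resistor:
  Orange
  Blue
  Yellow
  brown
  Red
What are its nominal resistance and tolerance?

Orange → 3 (first significant figure)
Blue → 6 (second significant figure)
Yellow → 4 (third significant figure)
Brown → ×10 multiplier
Red → ±2% tolerance
364 × 10 = 3640 Ω

3640 Ω ±2%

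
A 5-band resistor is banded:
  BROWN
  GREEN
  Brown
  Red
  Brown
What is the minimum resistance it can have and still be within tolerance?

Brown → 1 (first significant figure)
Green → 5 (second significant figure)
Brown → 1 (third significant figure)
Red → ×10^2 multiplier
Brown → ±1% tolerance
151 × 100 = 15100 Ω
Minimum = 15100 × (1 − 1/100) = 14949 Ω.

14949 Ω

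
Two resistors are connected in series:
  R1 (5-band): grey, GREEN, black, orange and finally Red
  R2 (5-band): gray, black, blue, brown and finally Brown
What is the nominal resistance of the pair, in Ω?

858060 Ω

R1: grey, green, black → 850; orange ×10^3 → 850000 Ω.
R2: grey, black, blue → 806; brown ×10 → 8060 Ω.
Series: 850000 + 8060 = 858060 Ω.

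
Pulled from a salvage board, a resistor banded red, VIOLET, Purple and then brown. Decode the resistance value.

270000000 Ω

Red → 2 (first significant figure)
Violet → 7 (second significant figure)
Violet → ×10^7 multiplier
27 × 10000000 = 270000000 Ω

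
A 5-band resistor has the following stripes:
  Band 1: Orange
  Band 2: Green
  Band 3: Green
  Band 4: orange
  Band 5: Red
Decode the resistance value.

Orange → 3 (first significant figure)
Green → 5 (second significant figure)
Green → 5 (third significant figure)
Orange → ×10^3 multiplier
355 × 1000 = 355000 Ω

355000 Ω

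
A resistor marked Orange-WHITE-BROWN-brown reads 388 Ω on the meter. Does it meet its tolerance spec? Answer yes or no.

yes

Orange → 3 (first significant figure)
White → 9 (second significant figure)
Brown → ×10 multiplier
Brown → ±1% tolerance
39 × 10 = 390 Ω
Allowed range: 386.1 Ω to 393.9 Ω.
388 Ω lies inside that range.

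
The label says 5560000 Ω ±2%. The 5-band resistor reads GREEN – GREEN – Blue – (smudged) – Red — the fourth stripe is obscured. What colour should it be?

5560000 Ω = 556 × 10^4.
The fourth band is the multiplier, 10^4, which is yellow.

yellow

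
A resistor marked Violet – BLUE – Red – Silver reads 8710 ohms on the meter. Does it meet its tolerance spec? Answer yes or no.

no

Violet → 7 (first significant figure)
Blue → 6 (second significant figure)
Red → ×10^2 multiplier
Silver → ±10% tolerance
76 × 100 = 7600 Ω
Allowed range: 6840 Ω to 8360 Ω.
8710 ohms lies outside that range.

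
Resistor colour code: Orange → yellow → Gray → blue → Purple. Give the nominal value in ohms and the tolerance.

Orange → 3 (first significant figure)
Yellow → 4 (second significant figure)
Grey → 8 (third significant figure)
Blue → ×10^6 multiplier
Violet → ±0.1% tolerance
348 × 1000000 = 348000000 Ω

348000000 Ω ±0.1%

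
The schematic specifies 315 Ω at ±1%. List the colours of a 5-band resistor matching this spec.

315 Ω = 315 × 10^0.
3 → orange
1 → brown
5 → green
Multiplier 10^0 → black.
±1% tolerance → brown.

orange, brown, green, black, brown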